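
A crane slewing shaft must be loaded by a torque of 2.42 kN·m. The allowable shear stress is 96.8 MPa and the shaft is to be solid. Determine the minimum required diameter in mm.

For a solid shaft τ_max = 16T/(πd³), so d = (16T/(π τ_allow))^(1/3) = (16·2420/(π·9.68×10^7))^(1/3) = 0.05031 m.

50.3 mm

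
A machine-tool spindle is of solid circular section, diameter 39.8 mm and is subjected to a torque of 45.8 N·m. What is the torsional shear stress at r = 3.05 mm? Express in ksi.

J = πd⁴/32 = π(0.0398)⁴/32 = 2.463×10^-7 m⁴.
Shear stress varies linearly with radius: τ = T·r/J = 45.80 × 0.00305 / 2.463×10^-7 = 5.671×10^5 Pa.

0.0822 ksi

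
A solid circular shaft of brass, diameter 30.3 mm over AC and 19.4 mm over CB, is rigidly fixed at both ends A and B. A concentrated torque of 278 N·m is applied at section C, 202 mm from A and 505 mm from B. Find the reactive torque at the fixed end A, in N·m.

260 N·m

Compatibility: T_A·a/J_AC = T_B·b/J_CB with T_A + T_B = T₀.
J_AC = 8.28×10^-8 m⁴, J_CB = 1.39×10^-8 m⁴, so T_A = T₀·(J_AC/a)/((J_AC/a)+(J_CB/b)) = 260.5 N·m, T_B = 17.51 N·m.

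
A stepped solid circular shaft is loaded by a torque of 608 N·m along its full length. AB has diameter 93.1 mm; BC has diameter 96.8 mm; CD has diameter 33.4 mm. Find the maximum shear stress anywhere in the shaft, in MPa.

83.1 MPa

Under the same torque, τ_max = 16T/(πd³) is largest where d is smallest — segment CD (d = 33.4 mm).
τ_max = 16·608.0/(π·(0.0334)³) = 8.311×10^7 Pa.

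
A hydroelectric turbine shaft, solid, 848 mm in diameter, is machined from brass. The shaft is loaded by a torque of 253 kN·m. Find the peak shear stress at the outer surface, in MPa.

J = πd⁴/32 = π(0.848)⁴/32 = 0.05077 m⁴.
τ_max = T·r/J = 253000 × 0.424 / 0.05077 = 2.113×10^6 Pa.

2.11 MPa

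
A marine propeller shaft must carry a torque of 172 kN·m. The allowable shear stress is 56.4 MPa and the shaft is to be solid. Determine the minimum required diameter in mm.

250 mm

For a solid shaft τ_max = 16T/(πd³), so d = (16T/(π τ_allow))^(1/3) = (16·172000/(π·5.64×10^7))^(1/3) = 0.2495 m.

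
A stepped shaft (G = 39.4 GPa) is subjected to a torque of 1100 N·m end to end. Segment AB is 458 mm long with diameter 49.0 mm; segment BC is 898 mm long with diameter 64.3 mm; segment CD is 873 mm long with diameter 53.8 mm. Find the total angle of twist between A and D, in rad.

0.0672 rad

J_AB = π(0.0490)⁴/32 = 5.66×10^-7 m⁴; J_BC = π(0.0643)⁴/32 = 1.68×10^-6 m⁴; J_CD = π(0.0538)⁴/32 = 8.22×10^-7 m⁴.
θ = (T/G)·Σ L_i/J_i = (1100/39.4×10⁹)·(0.458/5.66×10^-7 + 0.898/1.68×10^-6 + 0.873/8.22×10^-7) = 0.06717 rad.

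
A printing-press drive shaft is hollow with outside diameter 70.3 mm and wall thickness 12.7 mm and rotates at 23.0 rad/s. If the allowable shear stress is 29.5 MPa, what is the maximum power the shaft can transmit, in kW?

38.6 kW

J = π(d_o⁴ − d_i⁴)/32 = π(0.0703⁴ − 0.0449⁴)/32 = 1.999×10^-6 m⁴.
T_max = τ_allow·J/r = 2.95×10^7 × 1.999×10^-6 / 0.0352 = 1678 N·m.
ω = 23.0 rad/s, so P_max = T_max·ω = 3.858×10^4 W.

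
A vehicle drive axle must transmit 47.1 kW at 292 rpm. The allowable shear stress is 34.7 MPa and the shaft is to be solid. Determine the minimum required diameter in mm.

ω = 2π·292/60 = 30.58 rad/s, so T = P/ω = 47.1×10³ / 30.58 = 1540 N·m.
For a solid shaft τ_max = 16T/(πd³), so d = (16T/(π τ_allow))^(1/3) = (16·1540/(π·3.47×10^7))^(1/3) = 0.06092 m.

60.9 mm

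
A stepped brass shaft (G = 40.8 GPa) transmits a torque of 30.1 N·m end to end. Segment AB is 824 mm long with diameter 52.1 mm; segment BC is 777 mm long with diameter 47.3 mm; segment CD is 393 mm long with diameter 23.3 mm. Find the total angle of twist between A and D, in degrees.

J_AB = π(0.0521)⁴/32 = 7.23×10^-7 m⁴; J_BC = π(0.0473)⁴/32 = 4.91×10^-7 m⁴; J_CD = π(0.0233)⁴/32 = 2.89×10^-8 m⁴.
θ = (T/G)·Σ L_i/J_i = (30.10/40.8×10⁹)·(0.824/7.23×10^-7 + 0.777/4.91×10^-7 + 0.393/2.89×10^-8) = 0.01203 rad.

0.689°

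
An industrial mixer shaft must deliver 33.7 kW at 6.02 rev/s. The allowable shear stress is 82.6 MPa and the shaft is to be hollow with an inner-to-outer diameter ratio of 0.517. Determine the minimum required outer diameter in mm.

39.0 mm

ω = 2π·6.02 = 37.82 rad/s, so T = P/ω = 33.7×10³ / 37.82 = 891.0 N·m.
For a hollow shaft with d_i/d_o = 0.517: τ_max = 16T/(π d_o³ (1−k⁴)), so d_o = [16T/(π τ_allow (1−k⁴))]^(1/3) = [16·891.0/(π·8.26×10^7·0.9286)]^(1/3) = 0.03897 m.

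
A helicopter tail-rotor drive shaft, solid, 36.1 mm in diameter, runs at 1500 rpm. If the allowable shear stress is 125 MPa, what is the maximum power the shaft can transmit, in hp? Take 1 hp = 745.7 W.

J = πd⁴/32 = π(0.0361)⁴/32 = 1.667×10^-7 m⁴.
T_max = τ_allow·J/r = 1.25×10^8 × 1.667×10^-7 / 0.0181 = 1155 N·m.
ω = 2π·1500/60 = 157.1 rad/s, so P_max = T_max·ω = 1.814×10^5 W.

243 hp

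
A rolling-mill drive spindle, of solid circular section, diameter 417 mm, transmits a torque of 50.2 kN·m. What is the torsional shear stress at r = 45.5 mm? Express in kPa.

769 kPa

J = πd⁴/32 = π(0.417)⁴/32 = 2.969×10^-3 m⁴.
Shear stress varies linearly with radius: τ = T·r/J = 50200 × 0.0455 / 2.969×10^-3 = 7.694×10^5 Pa.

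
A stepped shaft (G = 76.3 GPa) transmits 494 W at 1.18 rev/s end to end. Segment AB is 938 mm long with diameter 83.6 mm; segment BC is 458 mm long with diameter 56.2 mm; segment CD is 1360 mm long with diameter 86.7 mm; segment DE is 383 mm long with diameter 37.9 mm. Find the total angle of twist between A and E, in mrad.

2.44 mrad

ω = 2π·1.18 = 7.414 rad/s, so T = P/ω = 494 / 7.414 = 66.63 N·m.
J_AB = π(0.0836)⁴/32 = 4.80×10^-6 m⁴; J_BC = π(0.0562)⁴/32 = 9.79×10^-7 m⁴; J_CD = π(0.0867)⁴/32 = 5.55×10^-6 m⁴; J_DE = π(0.0379)⁴/32 = 2.03×10^-7 m⁴.
θ = (T/G)·Σ L_i/J_i = (66.63/76.3×10⁹)·(0.938/4.80×10^-6 + 0.458/9.79×10^-7 + 1.36/5.55×10^-6 + 0.383/2.03×10^-7) = 2.444×10^-3 rad.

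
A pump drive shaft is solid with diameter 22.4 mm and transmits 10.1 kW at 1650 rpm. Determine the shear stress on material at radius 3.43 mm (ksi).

ω = 2π·1650/60 = 172.8 rad/s, so T = P/ω = 10.1×10³ / 172.8 = 58.45 N·m.
J = πd⁴/32 = π(0.0224)⁴/32 = 2.472×10^-8 m⁴.
Shear stress varies linearly with radius: τ = T·r/J = 58.45 × 0.00343 / 2.472×10^-8 = 8.112×10^6 Pa.

1.18 ksi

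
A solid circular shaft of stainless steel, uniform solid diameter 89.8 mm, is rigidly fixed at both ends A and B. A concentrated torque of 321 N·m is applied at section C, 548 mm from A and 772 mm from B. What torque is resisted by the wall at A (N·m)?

With uniform GJ and both ends fixed, compatibility θ_AC = θ_CB gives T_A·a = T_B·b, together with T_A + T_B = T₀.
T_A = T₀·b/(a+b) = 321.0·772/1320 = 187.7 N·m; T_B = 133.3 N·m.

188 N·m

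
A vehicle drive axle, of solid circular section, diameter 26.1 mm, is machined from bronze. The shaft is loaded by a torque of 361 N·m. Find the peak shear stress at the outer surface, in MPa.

103 MPa

J = πd⁴/32 = π(0.0261)⁴/32 = 4.556×10^-8 m⁴.
τ_max = T·r/J = 361.0 × 0.0131 / 4.556×10^-8 = 1.034×10^8 Pa.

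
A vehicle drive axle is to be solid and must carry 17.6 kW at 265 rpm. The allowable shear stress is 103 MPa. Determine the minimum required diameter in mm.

31.5 mm

ω = 2π·265/60 = 27.75 rad/s, so T = P/ω = 17.6×10³ / 27.75 = 634.2 N·m.
For a solid shaft τ_max = 16T/(πd³), so d = (16T/(π τ_allow))^(1/3) = (16·634.2/(π·1.03×10^8))^(1/3) = 0.03153 m.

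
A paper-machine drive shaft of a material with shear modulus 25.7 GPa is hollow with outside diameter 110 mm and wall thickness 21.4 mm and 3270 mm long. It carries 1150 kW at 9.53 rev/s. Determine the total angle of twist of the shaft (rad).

ω = 2π·9.53 = 59.88 rad/s, so T = P/ω = 1150×10³ / 59.88 = 19210 N·m.
J = π(d_o⁴ − d_i⁴)/32 = π(0.110⁴ − 0.0672⁴)/32 = 1.237×10^-5 m⁴.
θ = T·L/(G·J) = 19210 × 3.27 / (25.7×10⁹ × 1.237×10^-5) = 0.1975 rad.

0.198 rad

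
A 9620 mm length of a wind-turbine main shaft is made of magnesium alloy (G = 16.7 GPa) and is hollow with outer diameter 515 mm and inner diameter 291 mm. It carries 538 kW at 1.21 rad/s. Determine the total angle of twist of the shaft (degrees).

ω = 1.21 rad/s, so T = P/ω = 538×10³ / 1.210 = 444600 N·m.
J = π(d_o⁴ − d_i⁴)/32 = π(0.515⁴ − 0.291⁴)/32 = 6.202×10^-3 m⁴.
θ = T·L/(G·J) = 444600 × 9.62 / (16.7×10⁹ × 6.202×10^-3) = 0.04130 rad.

2.37°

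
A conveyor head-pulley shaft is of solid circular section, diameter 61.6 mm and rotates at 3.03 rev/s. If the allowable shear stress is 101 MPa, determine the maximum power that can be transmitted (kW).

J = πd⁴/32 = π(0.0616)⁴/32 = 1.414×10^-6 m⁴.
T_max = τ_allow·J/r = 1.01×10^8 × 1.414×10^-6 / 0.0308 = 4635 N·m.
ω = 2π·3.03 = 19.04 rad/s, so P_max = T_max·ω = 8.825×10^4 W.

88.3 kW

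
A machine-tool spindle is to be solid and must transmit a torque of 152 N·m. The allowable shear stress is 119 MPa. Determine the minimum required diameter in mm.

18.7 mm

For a solid shaft τ_max = 16T/(πd³), so d = (16T/(π τ_allow))^(1/3) = (16·152.0/(π·1.19×10^8))^(1/3) = 0.01867 m.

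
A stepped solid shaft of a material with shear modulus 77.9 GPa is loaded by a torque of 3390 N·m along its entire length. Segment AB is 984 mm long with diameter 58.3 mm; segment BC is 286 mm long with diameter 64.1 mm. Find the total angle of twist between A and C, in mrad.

J_AB = π(0.0583)⁴/32 = 1.13×10^-6 m⁴; J_BC = π(0.0641)⁴/32 = 1.66×10^-6 m⁴.
θ = (T/G)·Σ L_i/J_i = (3390/77.9×10⁹)·(0.984/1.13×10^-6 + 0.286/1.66×10^-6) = 0.04527 rad.

45.3 mrad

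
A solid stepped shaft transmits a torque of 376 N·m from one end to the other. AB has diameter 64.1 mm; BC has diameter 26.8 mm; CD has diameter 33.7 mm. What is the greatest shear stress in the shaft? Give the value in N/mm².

99.5 N/mm²

Under the same torque, τ_max = 16T/(πd³) is largest where d is smallest — segment BC (d = 26.8 mm).
τ_max = 16·376.0/(π·(0.0268)³) = 9.948×10^7 Pa.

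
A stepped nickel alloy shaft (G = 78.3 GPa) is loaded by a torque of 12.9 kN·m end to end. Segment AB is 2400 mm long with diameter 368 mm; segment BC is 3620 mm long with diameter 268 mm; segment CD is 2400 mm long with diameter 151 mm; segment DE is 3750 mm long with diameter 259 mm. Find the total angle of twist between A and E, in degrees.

0.604°

J_AB = π(0.368)⁴/32 = 1.80×10^-3 m⁴; J_BC = π(0.268)⁴/32 = 5.06×10^-4 m⁴; J_CD = π(0.151)⁴/32 = 5.10×10^-5 m⁴; J_DE = π(0.259)⁴/32 = 4.42×10^-4 m⁴.
θ = (T/G)·Σ L_i/J_i = (12900/78.3×10⁹)·(2.40/1.80×10^-3 + 3.62/5.06×10^-4 + 2.40/5.10×10^-5 + 3.75/4.42×10^-4) = 0.01054 rad.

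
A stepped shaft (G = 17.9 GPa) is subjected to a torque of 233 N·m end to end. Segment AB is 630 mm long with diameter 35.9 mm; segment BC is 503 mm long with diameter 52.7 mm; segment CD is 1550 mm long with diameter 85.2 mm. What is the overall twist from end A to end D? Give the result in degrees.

J_AB = π(0.0359)⁴/32 = 1.63×10^-7 m⁴; J_BC = π(0.0527)⁴/32 = 7.57×10^-7 m⁴; J_CD = π(0.0852)⁴/32 = 5.17×10^-6 m⁴.
θ = (T/G)·Σ L_i/J_i = (233.0/17.9×10⁹)·(0.630/1.63×10^-7 + 0.503/7.57×10^-7 + 1.55/5.17×10^-6) = 0.06283 rad.

3.60°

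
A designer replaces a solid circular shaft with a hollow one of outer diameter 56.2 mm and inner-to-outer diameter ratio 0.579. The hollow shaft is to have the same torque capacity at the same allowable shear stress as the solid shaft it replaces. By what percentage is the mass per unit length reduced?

Equal τ_max and T ⇒ the solid shaft needs d_s³ = d_o³(1−k⁴), so d_s = 56.2·(1−0.579⁴)^(1/3) = 54.01 mm.
Area ratio A_h/A_s = d_o²(1−k²)/d_s² = (1−k²)/(1−k⁴)^(2/3) = 0.7197.
Mass saving = 1 − 0.7197 = 28.0 %.

28.0 %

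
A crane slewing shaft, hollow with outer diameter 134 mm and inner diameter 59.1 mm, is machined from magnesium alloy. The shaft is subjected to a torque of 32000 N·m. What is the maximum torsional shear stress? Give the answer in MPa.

70.4 MPa

J = π(d_o⁴ − d_i⁴)/32 = π(0.134⁴ − 0.0591⁴)/32 = 3.046×10^-5 m⁴.
τ_max = T·r/J = 32000 × 0.0670 / 3.046×10^-5 = 7.040×10^7 Pa.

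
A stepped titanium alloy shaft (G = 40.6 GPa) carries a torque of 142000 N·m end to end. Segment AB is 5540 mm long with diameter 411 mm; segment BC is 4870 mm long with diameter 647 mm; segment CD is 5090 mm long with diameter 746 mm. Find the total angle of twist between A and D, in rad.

J_AB = π(0.411)⁴/32 = 2.80×10^-3 m⁴; J_BC = π(0.647)⁴/32 = 0.0172 m⁴; J_CD = π(0.746)⁴/32 = 0.0304 m⁴.
θ = (T/G)·Σ L_i/J_i = (142000/40.6×10⁹)·(5.54/2.80×10^-3 + 4.87/0.0172 + 5.09/0.0304) = 8.492×10^-3 rad.

0.00849 rad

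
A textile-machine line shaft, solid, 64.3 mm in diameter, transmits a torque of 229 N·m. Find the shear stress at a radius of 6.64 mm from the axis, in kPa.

J = πd⁴/32 = π(0.0643)⁴/32 = 1.678×10^-6 m⁴.
Shear stress varies linearly with radius: τ = T·r/J = 229.0 × 0.00664 / 1.678×10^-6 = 9.061×10^5 Pa.

906 kPa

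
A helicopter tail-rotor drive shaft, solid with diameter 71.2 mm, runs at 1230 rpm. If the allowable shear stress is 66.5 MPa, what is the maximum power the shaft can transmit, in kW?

607 kW

J = πd⁴/32 = π(0.0712)⁴/32 = 2.523×10^-6 m⁴.
T_max = τ_allow·J/r = 6.65×10^7 × 2.523×10^-6 / 0.0356 = 4713 N·m.
ω = 2π·1230/60 = 128.8 rad/s, so P_max = T_max·ω = 6.071×10^5 W.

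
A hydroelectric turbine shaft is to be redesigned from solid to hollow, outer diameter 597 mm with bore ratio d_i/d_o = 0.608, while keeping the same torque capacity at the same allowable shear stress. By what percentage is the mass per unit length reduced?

30.5 %

Equal τ_max and T ⇒ the solid shaft needs d_s³ = d_o³(1−k⁴), so d_s = 597·(1−0.608⁴)^(1/3) = 568.5 mm.
Area ratio A_h/A_s = d_o²(1−k²)/d_s² = (1−k²)/(1−k⁴)^(2/3) = 0.6952.
Mass saving = 1 − 0.6952 = 30.5 %.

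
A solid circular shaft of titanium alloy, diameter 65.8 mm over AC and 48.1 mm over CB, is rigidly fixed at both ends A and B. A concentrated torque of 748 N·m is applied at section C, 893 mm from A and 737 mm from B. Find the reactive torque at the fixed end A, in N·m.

Compatibility: T_A·a/J_AC = T_B·b/J_CB with T_A + T_B = T₀.
J_AC = 1.84×10^-6 m⁴, J_CB = 5.26×10^-7 m⁴, so T_A = T₀·(J_AC/a)/((J_AC/a)+(J_CB/b)) = 555.7 N·m, T_B = 192.3 N·m.

556 N·m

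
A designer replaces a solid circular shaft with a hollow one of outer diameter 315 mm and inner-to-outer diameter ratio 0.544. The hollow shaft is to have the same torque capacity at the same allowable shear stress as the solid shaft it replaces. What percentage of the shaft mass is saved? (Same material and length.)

Equal τ_max and T ⇒ the solid shaft needs d_s³ = d_o³(1−k⁴), so d_s = 315·(1−0.544⁴)^(1/3) = 305.5 mm.
Area ratio A_h/A_s = d_o²(1−k²)/d_s² = (1−k²)/(1−k⁴)^(2/3) = 0.7484.
Mass saving = 1 − 0.7484 = 25.2 %.

25.2 %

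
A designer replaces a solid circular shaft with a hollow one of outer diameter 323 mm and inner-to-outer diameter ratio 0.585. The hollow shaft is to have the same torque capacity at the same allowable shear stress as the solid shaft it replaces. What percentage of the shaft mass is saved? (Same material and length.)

Equal τ_max and T ⇒ the solid shaft needs d_s³ = d_o³(1−k⁴), so d_s = 323·(1−0.585⁴)^(1/3) = 309.9 mm.
Area ratio A_h/A_s = d_o²(1−k²)/d_s² = (1−k²)/(1−k⁴)^(2/3) = 0.7147.
Mass saving = 1 − 0.7147 = 28.5 %.

28.5 %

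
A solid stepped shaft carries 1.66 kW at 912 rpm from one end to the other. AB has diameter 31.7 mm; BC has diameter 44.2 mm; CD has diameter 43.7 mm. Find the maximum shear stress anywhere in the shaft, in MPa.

2.78 MPa

ω = 2π·912/60 = 95.50 rad/s, so T = P/ω = 1.66×10³ / 95.50 = 17.38 N·m.
Under the same torque, τ_max = 16T/(πd³) is largest where d is smallest — segment AB (d = 31.7 mm).
τ_max = 16·17.38/(π·(0.0317)³) = 2.779×10^6 Pa.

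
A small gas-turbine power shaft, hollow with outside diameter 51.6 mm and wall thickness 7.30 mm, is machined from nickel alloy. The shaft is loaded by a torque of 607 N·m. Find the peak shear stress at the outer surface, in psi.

J = π(d_o⁴ − d_i⁴)/32 = π(0.0516⁴ − 0.0370⁴)/32 = 5.120×10^-7 m⁴.
τ_max = T·r/J = 607.0 × 0.0258 / 5.120×10^-7 = 3.059×10^7 Pa.

4440 psi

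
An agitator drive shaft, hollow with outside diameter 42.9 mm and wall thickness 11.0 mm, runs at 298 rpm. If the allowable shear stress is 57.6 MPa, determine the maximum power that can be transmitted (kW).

J = π(d_o⁴ − d_i⁴)/32 = π(0.0429⁴ − 0.0209⁴)/32 = 3.138×10^-7 m⁴.
T_max = τ_allow·J/r = 5.76×10^7 × 3.138×10^-7 / 0.0215 = 842.6 N·m.
ω = 2π·298/60 = 31.21 rad/s, so P_max = T_max·ω = 2.630×10^4 W.

26.3 kW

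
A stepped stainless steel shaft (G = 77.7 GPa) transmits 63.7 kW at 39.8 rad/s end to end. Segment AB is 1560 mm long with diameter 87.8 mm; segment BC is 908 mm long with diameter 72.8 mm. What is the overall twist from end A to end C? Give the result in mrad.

ω = 39.8 rad/s, so T = P/ω = 63.7×10³ / 39.80 = 1601 N·m.
J_AB = π(0.0878)⁴/32 = 5.83×10^-6 m⁴; J_BC = π(0.0728)⁴/32 = 2.76×10^-6 m⁴.
θ = (T/G)·Σ L_i/J_i = (1601/77.7×10⁹)·(1.56/5.83×10^-6 + 0.908/2.76×10^-6) = 0.01229 rad.

12.3 mrad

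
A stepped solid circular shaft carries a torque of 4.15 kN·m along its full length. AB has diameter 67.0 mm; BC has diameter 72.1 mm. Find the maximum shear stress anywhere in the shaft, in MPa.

70.3 MPa

Under the same torque, τ_max = 16T/(πd³) is largest where d is smallest — segment AB (d = 67.0 mm).
τ_max = 16·4150/(π·(0.0670)³) = 7.027×10^7 Pa.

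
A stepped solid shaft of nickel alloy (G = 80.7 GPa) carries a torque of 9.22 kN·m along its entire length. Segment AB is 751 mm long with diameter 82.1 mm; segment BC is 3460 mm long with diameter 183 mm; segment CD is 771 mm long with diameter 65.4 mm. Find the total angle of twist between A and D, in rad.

0.0719 rad

J_AB = π(0.0821)⁴/32 = 4.46×10^-6 m⁴; J_BC = π(0.183)⁴/32 = 1.10×10^-4 m⁴; J_CD = π(0.0654)⁴/32 = 1.80×10^-6 m⁴.
θ = (T/G)·Σ L_i/J_i = (9220/80.7×10⁹)·(0.751/4.46×10^-6 + 3.46/1.10×10^-4 + 0.771/1.80×10^-6) = 0.07187 rad.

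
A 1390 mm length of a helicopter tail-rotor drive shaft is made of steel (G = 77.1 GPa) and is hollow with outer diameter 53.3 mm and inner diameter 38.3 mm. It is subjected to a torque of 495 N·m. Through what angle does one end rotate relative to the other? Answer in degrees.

J = π(d_o⁴ − d_i⁴)/32 = π(0.0533⁴ − 0.0383⁴)/32 = 5.811×10^-7 m⁴.
θ = T·L/(G·J) = 495.0 × 1.39 / (77.1×10⁹ × 5.811×10^-7) = 0.01536 rad.

0.880°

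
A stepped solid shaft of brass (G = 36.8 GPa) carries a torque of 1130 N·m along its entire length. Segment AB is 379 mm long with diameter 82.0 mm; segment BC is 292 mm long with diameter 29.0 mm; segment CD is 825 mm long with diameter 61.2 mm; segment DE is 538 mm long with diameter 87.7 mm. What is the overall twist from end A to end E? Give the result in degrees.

8.77°

J_AB = π(0.0820)⁴/32 = 4.44×10^-6 m⁴; J_BC = π(0.0290)⁴/32 = 6.94×10^-8 m⁴; J_CD = π(0.0612)⁴/32 = 1.38×10^-6 m⁴; J_DE = π(0.0877)⁴/32 = 5.81×10^-6 m⁴.
θ = (T/G)·Σ L_i/J_i = (1130/36.8×10⁹)·(0.379/4.44×10^-6 + 0.292/6.94×10^-8 + 0.825/1.38×10^-6 + 0.538/5.81×10^-6) = 0.1530 rad.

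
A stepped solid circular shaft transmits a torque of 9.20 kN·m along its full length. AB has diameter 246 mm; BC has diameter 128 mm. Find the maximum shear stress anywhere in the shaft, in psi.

3240 psi

Under the same torque, τ_max = 16T/(πd³) is largest where d is smallest — segment BC (d = 128 mm).
τ_max = 16·9200/(π·(0.128)³) = 2.234×10^7 Pa.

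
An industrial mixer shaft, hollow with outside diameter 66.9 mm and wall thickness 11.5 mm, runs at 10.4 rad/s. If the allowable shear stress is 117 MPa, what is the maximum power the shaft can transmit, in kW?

58.3 kW

J = π(d_o⁴ − d_i⁴)/32 = π(0.0669⁴ − 0.0439⁴)/32 = 1.602×10^-6 m⁴.
T_max = τ_allow·J/r = 1.17×10^8 × 1.602×10^-6 / 0.0335 = 5603 N·m.
ω = 10.4 rad/s, so P_max = T_max·ω = 5.827×10^4 W.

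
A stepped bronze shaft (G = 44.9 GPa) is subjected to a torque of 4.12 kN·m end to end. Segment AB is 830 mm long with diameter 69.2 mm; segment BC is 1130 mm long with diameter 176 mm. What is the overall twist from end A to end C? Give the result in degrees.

J_AB = π(0.0692)⁴/32 = 2.25×10^-6 m⁴; J_BC = π(0.176)⁴/32 = 9.42×10^-5 m⁴.
θ = (T/G)·Σ L_i/J_i = (4120/44.9×10⁹)·(0.830/2.25×10^-6 + 1.13/9.42×10^-5) = 0.03493 rad.

2.00°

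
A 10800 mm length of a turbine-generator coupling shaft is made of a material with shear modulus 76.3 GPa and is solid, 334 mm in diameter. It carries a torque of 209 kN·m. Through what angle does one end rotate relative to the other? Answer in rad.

0.0242 rad

J = πd⁴/32 = π(0.334)⁴/32 = 1.222×10^-3 m⁴.
θ = T·L/(G·J) = 209000 × 10.8 / (76.3×10⁹ × 1.222×10^-3) = 0.02421 rad.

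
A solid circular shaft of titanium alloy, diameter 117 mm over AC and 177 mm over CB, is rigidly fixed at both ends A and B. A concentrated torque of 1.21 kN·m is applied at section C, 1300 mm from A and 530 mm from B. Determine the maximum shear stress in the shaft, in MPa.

Compatibility: T_A·a/J_AC = T_B·b/J_CB with T_A + T_B = T₀.
J_AC = 1.84×10^-5 m⁴, J_CB = 9.64×10^-5 m⁴, so T_A = T₀·(J_AC/a)/((J_AC/a)+(J_CB/b)) = 87.38 N·m, T_B = 1123 N·m.
τ in each portion: τ_AC = 2.78×10^5 Pa, τ_CB = 1.03×10^6 Pa; maximum is in CB.
τ_max = T_CB·r/J = 1123·0.0885/9.64×10^-5 = 1.031×10^6 Pa.

1.03 MPa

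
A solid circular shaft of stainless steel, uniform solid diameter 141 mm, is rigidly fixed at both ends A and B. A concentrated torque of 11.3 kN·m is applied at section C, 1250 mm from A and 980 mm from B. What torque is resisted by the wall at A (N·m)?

4970 N·m

With uniform GJ and both ends fixed, compatibility θ_AC = θ_CB gives T_A·a = T_B·b, together with T_A + T_B = T₀.
T_A = T₀·b/(a+b) = 11300·980/2230 = 4966 N·m; T_B = 6334 N·m.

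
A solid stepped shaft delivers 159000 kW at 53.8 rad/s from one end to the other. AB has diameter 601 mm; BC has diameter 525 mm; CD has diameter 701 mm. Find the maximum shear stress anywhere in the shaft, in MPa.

ω = 53.8 rad/s, so T = P/ω = 159000×10³ / 53.80 = 2.955e6 N·m.
Under the same torque, τ_max = 16T/(πd³) is largest where d is smallest — segment BC (d = 525 mm).
τ_max = 16·2.955e6/(π·(0.525)³) = 1.040×10^8 Pa.

104 MPa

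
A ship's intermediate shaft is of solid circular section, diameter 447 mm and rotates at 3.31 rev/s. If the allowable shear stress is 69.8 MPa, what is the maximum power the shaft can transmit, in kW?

25500 kW

J = πd⁴/32 = π(0.447)⁴/32 = 3.919×10^-3 m⁴.
T_max = τ_allow·J/r = 6.98×10^7 × 3.919×10^-3 / 0.224 = 1.224e6 N·m.
ω = 2π·3.31 = 20.80 rad/s, so P_max = T_max·ω = 2.546×10^7 W.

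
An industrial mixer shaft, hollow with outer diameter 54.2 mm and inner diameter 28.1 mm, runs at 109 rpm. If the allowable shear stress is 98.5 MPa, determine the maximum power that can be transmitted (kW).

32.6 kW

J = π(d_o⁴ − d_i⁴)/32 = π(0.0542⁴ − 0.0281⁴)/32 = 7.860×10^-7 m⁴.
T_max = τ_allow·J/r = 9.85×10^7 × 7.860×10^-7 / 0.0271 = 2857 N·m.
ω = 2π·109/60 = 11.41 rad/s, so P_max = T_max·ω = 3.261×10^4 W.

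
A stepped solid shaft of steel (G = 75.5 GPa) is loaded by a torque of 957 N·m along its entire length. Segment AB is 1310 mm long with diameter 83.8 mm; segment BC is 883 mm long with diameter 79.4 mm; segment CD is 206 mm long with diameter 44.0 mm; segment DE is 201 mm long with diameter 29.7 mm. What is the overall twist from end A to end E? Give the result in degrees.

2.68°

J_AB = π(0.0838)⁴/32 = 4.84×10^-6 m⁴; J_BC = π(0.0794)⁴/32 = 3.90×10^-6 m⁴; J_CD = π(0.0440)⁴/32 = 3.68×10^-7 m⁴; J_DE = π(0.0297)⁴/32 = 7.64×10^-8 m⁴.
θ = (T/G)·Σ L_i/J_i = (957.0/75.5×10⁹)·(1.31/4.84×10^-6 + 0.883/3.90×10^-6 + 0.206/3.68×10^-7 + 0.201/7.64×10^-8) = 0.04675 rad.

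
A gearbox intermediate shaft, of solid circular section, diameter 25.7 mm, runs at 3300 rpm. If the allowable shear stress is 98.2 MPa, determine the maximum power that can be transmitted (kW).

J = πd⁴/32 = π(0.0257)⁴/32 = 4.283×10^-8 m⁴.
T_max = τ_allow·J/r = 9.82×10^7 × 4.283×10^-8 / 0.0129 = 327.3 N·m.
ω = 2π·3300/60 = 345.6 rad/s, so P_max = T_max·ω = 1.131×10^5 W.

113 kW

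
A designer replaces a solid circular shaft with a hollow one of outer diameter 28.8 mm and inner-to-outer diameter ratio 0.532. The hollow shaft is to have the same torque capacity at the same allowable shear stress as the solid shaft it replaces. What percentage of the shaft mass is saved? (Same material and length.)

24.2 %

Equal τ_max and T ⇒ the solid shaft needs d_s³ = d_o³(1−k⁴), so d_s = 28.8·(1−0.532⁴)^(1/3) = 28.01 mm.
Area ratio A_h/A_s = d_o²(1−k²)/d_s² = (1−k²)/(1−k⁴)^(2/3) = 0.7580.
Mass saving = 1 − 0.7580 = 24.2 %.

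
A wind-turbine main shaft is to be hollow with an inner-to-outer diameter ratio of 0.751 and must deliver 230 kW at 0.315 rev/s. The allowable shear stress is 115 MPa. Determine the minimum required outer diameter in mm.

196 mm

ω = 2π·0.315 = 1.979 rad/s, so T = P/ω = 230×10³ / 1.979 = 116200 N·m.
For a hollow shaft with d_i/d_o = 0.751: τ_max = 16T/(π d_o³ (1−k⁴)), so d_o = [16T/(π τ_allow (1−k⁴))]^(1/3) = [16·116200/(π·1.15×10^8·0.6819)]^(1/3) = 0.1962 m.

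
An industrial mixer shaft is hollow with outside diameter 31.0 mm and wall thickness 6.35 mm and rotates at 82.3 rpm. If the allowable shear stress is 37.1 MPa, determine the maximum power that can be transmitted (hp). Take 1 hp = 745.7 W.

2.20 hp

J = π(d_o⁴ − d_i⁴)/32 = π(0.0310⁴ − 0.0183⁴)/32 = 7.966×10^-8 m⁴.
T_max = τ_allow·J/r = 3.71×10^7 × 7.966×10^-8 / 0.0155 = 190.7 N·m.
ω = 2π·82.3/60 = 8.618 rad/s, so P_max = T_max·ω = 1643 W.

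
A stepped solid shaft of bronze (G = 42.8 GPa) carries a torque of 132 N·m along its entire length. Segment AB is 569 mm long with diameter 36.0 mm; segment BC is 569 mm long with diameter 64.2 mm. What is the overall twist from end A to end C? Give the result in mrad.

J_AB = π(0.0360)⁴/32 = 1.65×10^-7 m⁴; J_BC = π(0.0642)⁴/32 = 1.67×10^-6 m⁴.
θ = (T/G)·Σ L_i/J_i = (132.0/42.8×10⁹)·(0.569/1.65×10^-7 + 0.569/1.67×10^-6) = 0.01169 rad.

11.7 mrad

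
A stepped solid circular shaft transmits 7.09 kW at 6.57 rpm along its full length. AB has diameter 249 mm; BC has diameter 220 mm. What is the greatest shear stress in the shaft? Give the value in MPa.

4.93 MPa

ω = 2π·6.57/60 = 0.6880 rad/s, so T = P/ω = 7.09×10³ / 0.6880 = 10310 N·m.
Under the same torque, τ_max = 16T/(πd³) is largest where d is smallest — segment BC (d = 220 mm).
τ_max = 16·10310/(π·(0.220)³) = 4.929×10^6 Pa.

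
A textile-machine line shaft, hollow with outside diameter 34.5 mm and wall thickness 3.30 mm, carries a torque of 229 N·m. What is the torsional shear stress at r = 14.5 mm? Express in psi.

J = π(d_o⁴ − d_i⁴)/32 = π(0.0345⁴ − 0.0279⁴)/32 = 7.960×10^-8 m⁴.
Shear stress varies linearly with radius: τ = T·r/J = 229.0 × 0.0145 / 7.960×10^-8 = 4.172×10^7 Pa.

6050 psi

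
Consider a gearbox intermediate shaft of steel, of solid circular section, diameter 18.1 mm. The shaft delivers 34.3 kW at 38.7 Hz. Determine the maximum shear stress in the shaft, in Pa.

1.21e8 Pa

ω = 2π·38.7 = 243.2 rad/s, so T = P/ω = 34.3×10³ / 243.2 = 141.1 N·m.
J = πd⁴/32 = π(0.0181)⁴/32 = 1.054×10^-8 m⁴.
τ_max = T·r/J = 141.1 × 0.00905 / 1.054×10^-8 = 1.212×10^8 Pa.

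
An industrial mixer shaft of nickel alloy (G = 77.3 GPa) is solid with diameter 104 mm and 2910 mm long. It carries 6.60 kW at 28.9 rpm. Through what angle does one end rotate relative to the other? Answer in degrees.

ω = 2π·28.9/60 = 3.026 rad/s, so T = P/ω = 6.60×10³ / 3.026 = 2181 N·m.
J = πd⁴/32 = π(0.104)⁴/32 = 1.149×10^-5 m⁴.
θ = T·L/(G·J) = 2181 × 2.91 / (77.3×10⁹ × 1.149×10^-5) = 7.148×10^-3 rad.

0.410°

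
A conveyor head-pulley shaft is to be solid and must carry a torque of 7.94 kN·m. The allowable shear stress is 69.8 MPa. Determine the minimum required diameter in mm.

For a solid shaft τ_max = 16T/(πd³), so d = (16T/(π τ_allow))^(1/3) = (16·7940/(π·6.98×10^7))^(1/3) = 0.08336 m.

83.4 mm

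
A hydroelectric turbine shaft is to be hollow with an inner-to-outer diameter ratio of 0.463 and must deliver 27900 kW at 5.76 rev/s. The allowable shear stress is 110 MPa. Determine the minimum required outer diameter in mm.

334 mm

ω = 2π·5.76 = 36.19 rad/s, so T = P/ω = 27900×10³ / 36.19 = 770900 N·m.
For a hollow shaft with d_i/d_o = 0.463: τ_max = 16T/(π d_o³ (1−k⁴)), so d_o = [16T/(π τ_allow (1−k⁴))]^(1/3) = [16·770900/(π·1.10×10^8·0.9540)]^(1/3) = 0.3345 m.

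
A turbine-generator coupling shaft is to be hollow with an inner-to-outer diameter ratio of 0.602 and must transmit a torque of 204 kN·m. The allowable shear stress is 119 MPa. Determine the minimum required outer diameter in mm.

216 mm

For a hollow shaft with d_i/d_o = 0.602: τ_max = 16T/(π d_o³ (1−k⁴)), so d_o = [16T/(π τ_allow (1−k⁴))]^(1/3) = [16·204000/(π·1.19×10^8·0.8687)]^(1/3) = 0.2158 m.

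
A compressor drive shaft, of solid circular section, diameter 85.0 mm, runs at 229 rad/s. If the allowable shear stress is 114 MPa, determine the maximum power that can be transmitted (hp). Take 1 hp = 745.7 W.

4220 hp

J = πd⁴/32 = π(0.0850)⁴/32 = 5.125×10^-6 m⁴.
T_max = τ_allow·J/r = 1.14×10^8 × 5.125×10^-6 / 0.0425 = 13750 N·m.
ω = 229 rad/s, so P_max = T_max·ω = 3.148×10^6 W.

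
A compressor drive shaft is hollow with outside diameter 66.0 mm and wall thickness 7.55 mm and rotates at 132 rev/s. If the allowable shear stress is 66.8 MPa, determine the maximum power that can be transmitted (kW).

J = π(d_o⁴ − d_i⁴)/32 = π(0.0660⁴ − 0.0509⁴)/32 = 1.204×10^-6 m⁴.
T_max = τ_allow·J/r = 6.68×10^7 × 1.204×10^-6 / 0.0330 = 2437 N·m.
ω = 2π·132 = 829.4 rad/s, so P_max = T_max·ω = 2.021×10^6 W.

2020 kW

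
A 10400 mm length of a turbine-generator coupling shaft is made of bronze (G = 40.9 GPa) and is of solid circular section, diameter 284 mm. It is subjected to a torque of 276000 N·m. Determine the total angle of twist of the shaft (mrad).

110 mrad

J = πd⁴/32 = π(0.284)⁴/32 = 6.387×10^-4 m⁴.
θ = T·L/(G·J) = 276000 × 10.4 / (40.9×10⁹ × 6.387×10^-4) = 0.1099 rad.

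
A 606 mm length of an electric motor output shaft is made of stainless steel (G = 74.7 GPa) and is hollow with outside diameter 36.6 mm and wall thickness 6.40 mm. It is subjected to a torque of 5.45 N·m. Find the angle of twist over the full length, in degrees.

J = π(d_o⁴ − d_i⁴)/32 = π(0.0366⁴ − 0.0238⁴)/32 = 1.447×10^-7 m⁴.
θ = T·L/(G·J) = 5.450 × 0.606 / (74.7×10⁹ × 1.447×10^-7) = 3.056×10^-4 rad.

0.0175°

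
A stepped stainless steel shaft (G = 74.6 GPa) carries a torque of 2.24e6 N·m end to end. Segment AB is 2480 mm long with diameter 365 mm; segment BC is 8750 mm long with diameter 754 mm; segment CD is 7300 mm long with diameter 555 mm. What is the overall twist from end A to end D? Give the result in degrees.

J_AB = π(0.365)⁴/32 = 1.74×10^-3 m⁴; J_BC = π(0.754)⁴/32 = 0.0317 m⁴; J_CD = π(0.555)⁴/32 = 9.31×10^-3 m⁴.
θ = (T/G)·Σ L_i/J_i = (2.240e6/74.6×10⁹)·(2.48/1.74×10^-3 + 8.75/0.0317 + 7.30/9.31×10^-3) = 0.07455 rad.

4.27°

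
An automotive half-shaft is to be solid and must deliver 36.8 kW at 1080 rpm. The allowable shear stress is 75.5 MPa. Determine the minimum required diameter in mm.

28.0 mm

ω = 2π·1080/60 = 113.1 rad/s, so T = P/ω = 36.8×10³ / 113.1 = 325.4 N·m.
For a solid shaft τ_max = 16T/(πd³), so d = (16T/(π τ_allow))^(1/3) = (16·325.4/(π·7.55×10^7))^(1/3) = 0.02800 m.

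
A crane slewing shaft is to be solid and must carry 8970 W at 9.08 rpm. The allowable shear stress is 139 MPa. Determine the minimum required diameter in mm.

ω = 2π·9.08/60 = 0.9509 rad/s, so T = P/ω = 8970 / 0.9509 = 9434 N·m.
For a solid shaft τ_max = 16T/(πd³), so d = (16T/(π τ_allow))^(1/3) = (16·9434/(π·1.39×10^8))^(1/3) = 0.07018 m.

70.2 mm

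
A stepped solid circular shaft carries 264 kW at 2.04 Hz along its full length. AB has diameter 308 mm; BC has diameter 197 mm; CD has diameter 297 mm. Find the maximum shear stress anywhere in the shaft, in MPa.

ω = 2π·2.04 = 12.82 rad/s, so T = P/ω = 264×10³ / 12.82 = 20600 N·m.
Under the same torque, τ_max = 16T/(πd³) is largest where d is smallest — segment BC (d = 197 mm).
τ_max = 16·20600/(π·(0.197)³) = 1.372×10^7 Pa.

13.7 MPa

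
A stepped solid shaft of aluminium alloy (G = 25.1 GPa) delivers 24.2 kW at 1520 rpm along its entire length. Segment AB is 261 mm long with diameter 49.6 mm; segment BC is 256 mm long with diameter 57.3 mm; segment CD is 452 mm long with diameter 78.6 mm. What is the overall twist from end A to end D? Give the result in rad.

ω = 2π·1520/60 = 159.2 rad/s, so T = P/ω = 24.2×10³ / 159.2 = 152.0 N·m.
J_AB = π(0.0496)⁴/32 = 5.94×10^-7 m⁴; J_BC = π(0.0573)⁴/32 = 1.06×10^-6 m⁴; J_CD = π(0.0786)⁴/32 = 3.75×10^-6 m⁴.
θ = (T/G)·Σ L_i/J_i = (152.0/25.1×10⁹)·(0.261/5.94×10^-7 + 0.256/1.06×10^-6 + 0.452/3.75×10^-6) = 4.856×10^-3 rad.

0.00486 rad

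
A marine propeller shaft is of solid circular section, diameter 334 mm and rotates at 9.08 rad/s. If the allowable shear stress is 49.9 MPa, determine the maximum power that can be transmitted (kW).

3310 kW

J = πd⁴/32 = π(0.334)⁴/32 = 1.222×10^-3 m⁴.
T_max = τ_allow·J/r = 4.99×10^7 × 1.222×10^-3 / 0.167 = 365100 N·m.
ω = 9.08 rad/s, so P_max = T_max·ω = 3.315×10^6 W.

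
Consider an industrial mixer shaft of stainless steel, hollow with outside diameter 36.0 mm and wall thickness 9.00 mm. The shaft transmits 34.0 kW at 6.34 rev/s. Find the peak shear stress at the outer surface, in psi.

ω = 2π·6.34 = 39.84 rad/s, so T = P/ω = 34.0×10³ / 39.84 = 853.5 N·m.
J = π(d_o⁴ − d_i⁴)/32 = π(0.0360⁴ − 0.0180⁴)/32 = 1.546×10^-7 m⁴.
τ_max = T·r/J = 853.5 × 0.0180 / 1.546×10^-7 = 9.938×10^7 Pa.

14400 psi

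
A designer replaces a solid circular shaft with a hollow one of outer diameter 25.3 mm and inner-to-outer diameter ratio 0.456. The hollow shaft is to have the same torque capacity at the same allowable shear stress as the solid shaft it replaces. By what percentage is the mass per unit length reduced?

18.4 %

Equal τ_max and T ⇒ the solid shaft needs d_s³ = d_o³(1−k⁴), so d_s = 25.3·(1−0.456⁴)^(1/3) = 24.93 mm.
Area ratio A_h/A_s = d_o²(1−k²)/d_s² = (1−k²)/(1−k⁴)^(2/3) = 0.8158.
Mass saving = 1 − 0.8158 = 18.4 %.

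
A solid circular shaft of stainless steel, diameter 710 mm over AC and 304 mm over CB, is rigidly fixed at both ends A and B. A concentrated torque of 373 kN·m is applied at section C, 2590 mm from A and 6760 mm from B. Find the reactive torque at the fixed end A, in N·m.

368000 N·m

Compatibility: T_A·a/J_AC = T_B·b/J_CB with T_A + T_B = T₀.
J_AC = 0.0249 m⁴, J_CB = 8.38×10^-4 m⁴, so T_A = T₀·(J_AC/a)/((J_AC/a)+(J_CB/b)) = 368300 N·m, T_B = 4742 N·m.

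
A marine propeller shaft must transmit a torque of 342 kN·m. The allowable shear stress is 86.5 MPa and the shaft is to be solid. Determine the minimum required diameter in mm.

272 mm

For a solid shaft τ_max = 16T/(πd³), so d = (16T/(π τ_allow))^(1/3) = (16·342000/(π·8.65×10^7))^(1/3) = 0.2721 m.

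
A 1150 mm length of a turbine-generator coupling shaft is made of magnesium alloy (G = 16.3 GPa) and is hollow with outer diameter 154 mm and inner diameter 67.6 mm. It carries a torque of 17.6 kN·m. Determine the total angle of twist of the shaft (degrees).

1.34°

J = π(d_o⁴ − d_i⁴)/32 = π(0.154⁴ − 0.0676⁴)/32 = 5.317×10^-5 m⁴.
θ = T·L/(G·J) = 17600 × 1.15 / (16.3×10⁹ × 5.317×10^-5) = 0.02335 rad.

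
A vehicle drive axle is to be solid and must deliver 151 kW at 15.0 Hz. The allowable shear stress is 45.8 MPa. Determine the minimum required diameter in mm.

56.3 mm

ω = 2π·15.0 = 94.25 rad/s, so T = P/ω = 151×10³ / 94.25 = 1602 N·m.
For a solid shaft τ_max = 16T/(πd³), so d = (16T/(π τ_allow))^(1/3) = (16·1602/(π·4.58×10^7))^(1/3) = 0.05627 m.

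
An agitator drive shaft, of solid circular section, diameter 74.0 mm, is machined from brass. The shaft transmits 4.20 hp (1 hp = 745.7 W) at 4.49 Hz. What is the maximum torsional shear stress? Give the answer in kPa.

1400 kPa

ω = 2π·4.49 = 28.21 rad/s, so T = P/ω = 4.20×745.7 / 28.21 = 111.0 N·m.
J = πd⁴/32 = π(0.0740)⁴/32 = 2.944×10^-6 m⁴.
τ_max = T·r/J = 111.0 × 0.0370 / 2.944×10^-6 = 1.395×10^6 Pa.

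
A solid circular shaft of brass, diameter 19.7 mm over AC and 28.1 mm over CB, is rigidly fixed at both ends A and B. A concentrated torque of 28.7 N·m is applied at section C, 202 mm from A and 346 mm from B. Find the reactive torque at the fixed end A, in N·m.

Compatibility: T_A·a/J_AC = T_B·b/J_CB with T_A + T_B = T₀.
J_AC = 1.48×10^-8 m⁴, J_CB = 6.12×10^-8 m⁴, so T_A = T₀·(J_AC/a)/((J_AC/a)+(J_CB/b)) = 8.400 N·m, T_B = 20.30 N·m.

8.40 N·m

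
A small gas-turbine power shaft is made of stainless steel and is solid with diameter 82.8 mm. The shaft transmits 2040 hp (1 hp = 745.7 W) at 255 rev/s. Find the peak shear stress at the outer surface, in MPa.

ω = 2π·255 = 1602 rad/s, so T = P/ω = 2040×745.7 / 1602 = 949.5 N·m.
J = πd⁴/32 = π(0.0828)⁴/32 = 4.614×10^-6 m⁴.
τ_max = T·r/J = 949.5 × 0.0414 / 4.614×10^-6 = 8.518×10^6 Pa.

8.52 MPa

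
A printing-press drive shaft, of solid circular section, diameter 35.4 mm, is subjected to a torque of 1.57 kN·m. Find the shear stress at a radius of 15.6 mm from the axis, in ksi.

23.0 ksi

J = πd⁴/32 = π(0.0354)⁴/32 = 1.542×10^-7 m⁴.
Shear stress varies linearly with radius: τ = T·r/J = 1570 × 0.0156 / 1.542×10^-7 = 1.589×10^8 Pa.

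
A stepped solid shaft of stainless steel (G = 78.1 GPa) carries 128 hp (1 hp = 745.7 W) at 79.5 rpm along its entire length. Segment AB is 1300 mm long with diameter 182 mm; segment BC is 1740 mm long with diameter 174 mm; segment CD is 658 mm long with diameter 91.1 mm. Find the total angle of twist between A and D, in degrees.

1.08°

ω = 2π·79.5/60 = 8.325 rad/s, so T = P/ω = 128×745.7 / 8.325 = 11470 N·m.
J_AB = π(0.182)⁴/32 = 1.08×10^-4 m⁴; J_BC = π(0.174)⁴/32 = 9.00×10^-5 m⁴; J_CD = π(0.0911)⁴/32 = 6.76×10^-6 m⁴.
θ = (T/G)·Σ L_i/J_i = (11470/78.1×10⁹)·(1.30/1.08×10^-4 + 1.74/9.00×10^-5 + 0.658/6.76×10^-6) = 0.01890 rad.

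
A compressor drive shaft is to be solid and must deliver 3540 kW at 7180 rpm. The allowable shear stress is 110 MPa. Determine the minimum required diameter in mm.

60.2 mm

ω = 2π·7180/60 = 751.9 rad/s, so T = P/ω = 3540×10³ / 751.9 = 4708 N·m.
For a solid shaft τ_max = 16T/(πd³), so d = (16T/(π τ_allow))^(1/3) = (16·4708/(π·1.10×10^8))^(1/3) = 0.06018 m.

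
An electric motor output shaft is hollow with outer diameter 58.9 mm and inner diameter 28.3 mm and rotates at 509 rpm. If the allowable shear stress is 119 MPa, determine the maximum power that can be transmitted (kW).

J = π(d_o⁴ − d_i⁴)/32 = π(0.0589⁴ − 0.0283⁴)/32 = 1.119×10^-6 m⁴.
T_max = τ_allow·J/r = 1.19×10^8 × 1.119×10^-6 / 0.0295 = 4520 N·m.
ω = 2π·509/60 = 53.30 rad/s, so P_max = T_max·ω = 2.409×10^5 W.

241 kW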